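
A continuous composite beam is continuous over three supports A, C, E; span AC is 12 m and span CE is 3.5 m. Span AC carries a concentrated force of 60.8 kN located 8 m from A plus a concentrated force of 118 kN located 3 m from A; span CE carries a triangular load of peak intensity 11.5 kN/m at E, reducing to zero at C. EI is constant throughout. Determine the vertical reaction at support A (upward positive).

R_A = 89.19 kN

Insert a hinge at C; M_C is the redundant, and each span becomes simply supported.
Discontinuity in slope at C on the released structure — sum the simple-span end rotations:
  span AC: point load 60.8 at a = 8: Pab(L + a)/(6LEI) = 540.4/EI
  span AC: point load 118 at a = 3: Pab(L + a)/(6LEI) = 663.8/EI
  span CE: triangular load, peak 11.5: 7w₀L³/(360EI) = 9.587/EI
  relative rotation θ_0 = (1204 + 9.587)/EI = 1214/EI
A unit hogging moment at C produces rotation L₁/(3EI) + L₂/(3EI) = 5.167/EI.
Compatibility: M_C·(L₁+L₂)/(3EI) = θ_0, giving M_C = 234.9 kN·m (hogging).
Span AC, ΣM about A with M_C applied at C: R_C^{AC}·12 = 840.4 + 234.9, so R_C^{AC} = 89.61 kN and R_A = 178.8 − 89.61 = 89.19 kN.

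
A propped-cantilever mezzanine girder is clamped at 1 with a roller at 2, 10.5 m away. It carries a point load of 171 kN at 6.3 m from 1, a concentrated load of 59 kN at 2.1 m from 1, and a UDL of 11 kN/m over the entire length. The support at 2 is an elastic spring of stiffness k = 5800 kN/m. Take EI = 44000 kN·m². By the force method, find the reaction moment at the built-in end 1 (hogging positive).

M_1 = 566.8 kN·m

Take the reaction at 2 as the redundant and release it; the primary structure is a cantilever fixed at 1.
Primary-structure tip deflection at 2 by superposition:
  point load 171 at a = 6.3: Pa²(3L − a)/(6EI) = 28505/EI
  point load 59 at a = 2.1: Pa²(3L − a)/(6EI) = 1275/EI
  UDL 11: wL⁴/(8EI) = 16713/EI
  δ_0 = 46493/EI
Tip deflection under a unit load at 2: L³/(3EI) = 385.9/EI.
With EI = 44000 kN·m²: δ_0 = 1.0567 m and δ_{22} = 0.00877 m/kN.
Compatibility — the spring shortens by R_2/k under the reaction it provides: δ_0 − R_2·δ_{22} = R_2/k. With 1/k = 0.000172 m/kN, R_2 = δ_0 / (δ_{22} + 1/k) = 1.0567 / (0.00877 + 0.000172) = 118.2 kN.
Moment equilibrium about 1: M_1 = Σ(load moments about 1) − R_2·L = 1808 − 118.2×10.5 = 566.8 kN·m.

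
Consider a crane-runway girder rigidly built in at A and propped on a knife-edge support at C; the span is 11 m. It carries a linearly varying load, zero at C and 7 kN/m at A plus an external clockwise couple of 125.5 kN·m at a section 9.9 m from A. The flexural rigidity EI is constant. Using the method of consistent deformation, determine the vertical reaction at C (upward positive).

Release the roller at C. Primary structure: cantilever fixed at A.
Deflection at C on the released cantilever, summing each load's contribution:
  triangular load, peak 7 at the fixed end: w₀L⁴/(30EI) = 3416/EI
  clockwise couple 125.5 at a = 9.9: M₀a(2L − a)/(2EI) = 7517/EI
  δ_0 = 10933/EI
Tip deflection under a unit load at C: L³/(3EI) = 443.7/EI.
Compatibility at C: δ_0 − R_C·δ_{CC} = 0, so R_C = 10933/443.7 = 24.64 kN.

R_C = 24.64 kN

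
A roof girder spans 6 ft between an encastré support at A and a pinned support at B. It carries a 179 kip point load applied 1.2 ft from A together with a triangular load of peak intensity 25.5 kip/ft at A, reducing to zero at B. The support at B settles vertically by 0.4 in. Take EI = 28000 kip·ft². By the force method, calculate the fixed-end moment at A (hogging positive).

M_A = 293.6 kip·ft

Take the reaction at B as the redundant and release it; the primary structure is a cantilever fixed at A.
Primary-structure tip deflection at B by superposition:
  point load 179 at a = 1.2: Pa²(3L − a)/(6EI) = 721.7/EI
  triangular load, peak 25.5 at the fixed end: w₀L⁴/(30EI) = 1102/EI
  δ_0 = 1823/EI
Tip deflection under a unit load at B: L³/(3EI) = 72/EI.
With EI = 28000 kip·ft²: δ_0 = 0.065119 ft and δ_{BB} = 0.002571 ft/kip.
Compatibility — the beam at B must follow the support down by 0.03333 ft: δ_0 − R_B·δ_{BB} = 0.03333, so R_B = (0.065119 − 0.03333)/0.002571 = 12.36 kip.
Moment equilibrium about A: M_A = Σ(load moments about A) − R_B·L = 367.8 − 12.36×6 = 293.6 kip·ft.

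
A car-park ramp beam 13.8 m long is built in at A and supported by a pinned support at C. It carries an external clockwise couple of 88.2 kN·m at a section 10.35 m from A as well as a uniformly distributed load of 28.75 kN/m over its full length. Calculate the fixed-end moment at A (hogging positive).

M_A = 648.6 kN·m

Take the reaction at C as the redundant and release it; the primary structure is a cantilever fixed at A.
Downward deflection at the released point C due to the loads:
  clockwise couple 88.2 at a = 10.35: M₀a(2L − a)/(2EI) = 7874/EI
  UDL 28.75: wL⁴/(8EI) = 130336/EI
  δ_0 = 138209/EI
Flexibility coefficient — unit upward force at C: δ_{CC} = L³/(3EI) = 876/EI.
Compatibility at C: δ_0 − R_C·δ_{CC} = 0, so R_C = 138209/876 = 157.8 kN.
Moment equilibrium about A: M_A = Σ(load moments about A) − R_C·L = 2826 − 157.8×13.8 = 648.6 kN·m.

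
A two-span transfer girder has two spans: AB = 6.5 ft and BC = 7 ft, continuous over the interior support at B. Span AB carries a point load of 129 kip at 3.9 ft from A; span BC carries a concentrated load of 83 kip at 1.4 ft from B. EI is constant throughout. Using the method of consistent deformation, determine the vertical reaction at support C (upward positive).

R_C = -0.6709 kip

Insert a hinge at B; M_B is the redundant, and each span becomes simply supported.
Rotations at B on the released spans (each span's end-slope, ×1/EI):
  span AB: point load 129 at a = 3.9: Pab(L + a)/(6LEI) = 348.8/EI
  span BC: point load 83 at a = 1.4: Pab(L + b)/(6LEI) = 195.2/EI
  relative rotation θ_0 = (348.8 + 195.2)/EI = 544/EI
A unit hogging moment at B produces rotation L₁/(3EI) + L₂/(3EI) = 4.5/EI.
Compatibility: M_B·(L₁+L₂)/(3EI) = θ_0, giving M_B = 120.9 kip·ft (hogging).
Span BC, ΣM about C: R_B^{BC}·7 = 464.8 + 120.9, so R_B^{BC} = 83.67 kip and R_C = 83 − 83.67 = -0.6709 kip.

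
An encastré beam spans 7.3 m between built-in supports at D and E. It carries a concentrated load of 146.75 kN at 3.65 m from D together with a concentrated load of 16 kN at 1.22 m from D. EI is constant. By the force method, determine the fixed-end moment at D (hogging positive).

M_D = 147.5 kN·m

Take the two fixed-end moments M_D, M_E as redundants; the released structure is the simple span DE.
Simple-span end rotations at D and E under the given loads:
  at D: point load 146.75 at a = 3.65: Pab(L + b)/(6LEI) = 488.8/EI
  at E: point load 146.75 at a = 3.65: Pab(L + a)/(6LEI) = 488.8/EI
  at D: point load 16 at a = 1.22: Pab(L + b)/(6LEI) = 36.25/EI
  at E: point load 16 at a = 1.22: Pab(L + a)/(6LEI) = 23.09/EI
  θ_D0 = 525/EI,  θ_E0 = 511.9/EI
Flexibility coefficients: a unit moment at one end gives L/(3EI) there and L/(6EI) at the far end, so f₁₁ = f₂₂ = 2.433/EI and f₁₂ = f₂₁ = 1.217/EI.
Compatibility — zero rotation at each built-in end:
  2.433 M_D + 1.217 M_E = 525
  1.217 M_D + 2.433 M_E = 511.9
Solving the pair gives M_D = 147.5 kN·m and M_E = 136.6 kN·m (hogging).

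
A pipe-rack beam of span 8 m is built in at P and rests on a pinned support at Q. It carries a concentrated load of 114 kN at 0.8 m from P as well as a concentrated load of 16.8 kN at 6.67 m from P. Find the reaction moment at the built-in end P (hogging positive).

Release the roller at Q. Primary structure: cantilever fixed at P.
Primary-structure tip deflection at Q by superposition:
  point load 114 at a = 0.8: Pa²(3L − a)/(6EI) = 282.1/EI
  point load 16.8 at a = 6.67: Pa²(3L − a)/(6EI) = 2159/EI
  δ_0 = 2441/EI
Flexibility coefficient — unit upward force at Q: δ_{QQ} = L³/(3EI) = 170.7/EI.
Compatibility at Q: δ_0 − R_Q·δ_{QQ} = 0, so R_Q = 2441/170.7 = 14.3 kN.
Moment equilibrium about P: M_P = Σ(load moments about P) − R_Q·L = 203.3 − 14.3×8 = 88.84 kN·m.

M_P = 88.84 kN·m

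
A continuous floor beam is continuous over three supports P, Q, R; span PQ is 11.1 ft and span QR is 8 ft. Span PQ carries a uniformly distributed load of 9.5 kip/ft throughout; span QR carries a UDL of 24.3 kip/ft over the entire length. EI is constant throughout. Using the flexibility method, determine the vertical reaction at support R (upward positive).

R_R = 76.39 kip

Insert a hinge at Q; M_Q is the redundant, and each span becomes simply supported.
Discontinuity in slope at Q on the released structure — sum the simple-span end rotations:
  span PQ: UDL 9.5: wL³/(24EI) = 541.4/EI
  span QR: UDL 24.3: wL³/(24EI) = 518.4/EI
  relative rotation θ_0 = (541.4 + 518.4)/EI = 1060/EI
A unit hogging moment at Q produces rotation L₁/(3EI) + L₂/(3EI) = 6.367/EI.
Compatibility: M_Q·(L₁+L₂)/(3EI) = θ_0, giving M_Q = 166.5 kip·ft (hogging).
Span QR, ΣM about R: R_Q^{QR}·8 = 777.6 + 166.5, so R_Q^{QR} = 118 kip and R_R = 194.4 − 118 = 76.39 kip.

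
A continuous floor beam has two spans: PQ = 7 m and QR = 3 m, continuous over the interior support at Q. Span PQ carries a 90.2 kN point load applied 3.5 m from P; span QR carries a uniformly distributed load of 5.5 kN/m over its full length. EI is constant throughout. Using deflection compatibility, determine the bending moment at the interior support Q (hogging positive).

Take M_Q as the redundant. Released structure: two simple spans PQ and QR with a hinge at Q.
Discontinuity in slope at Q on the released structure — sum the simple-span end rotations:
  span PQ: point load 90.2 at a = 3.5: Pab(L + a)/(6LEI) = 276.2/EI
  span QR: UDL 5.5: wL³/(24EI) = 6.188/EI
  relative rotation θ_0 = (276.2 + 6.188)/EI = 282.4/EI
A unit hogging moment at Q produces rotation L₁/(3EI) + L₂/(3EI) = 3.333/EI.
Compatibility: M_Q·(L₁+L₂)/(3EI) = θ_0, giving M_Q = 84.73 kN·m (hogging).

M_Q = 84.73 kN·m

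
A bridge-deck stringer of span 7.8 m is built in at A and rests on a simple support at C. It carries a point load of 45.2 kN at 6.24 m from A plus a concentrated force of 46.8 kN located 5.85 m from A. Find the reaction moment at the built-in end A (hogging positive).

M_A = 76.62 kN·m

Release the roller at C. Primary structure: cantilever fixed at A.
Primary-structure tip deflection at C by superposition:
  point load 45.2 at a = 6.24: Pa²(3L − a)/(6EI) = 5034/EI
  point load 46.8 at a = 5.85: Pa²(3L − a)/(6EI) = 4685/EI
  δ_0 = 9718/EI
Flexibility coefficient — unit upward force at C: δ_{CC} = L³/(3EI) = 158.2/EI.
The prop prevents deflection at C: R_C = δ_0/δ_{CC} = 9718/158.2 = 61.44 kN.
Moment equilibrium about A: M_A = Σ(load moments about A) − R_C·L = 555.8 − 61.44×7.8 = 76.62 kN·m.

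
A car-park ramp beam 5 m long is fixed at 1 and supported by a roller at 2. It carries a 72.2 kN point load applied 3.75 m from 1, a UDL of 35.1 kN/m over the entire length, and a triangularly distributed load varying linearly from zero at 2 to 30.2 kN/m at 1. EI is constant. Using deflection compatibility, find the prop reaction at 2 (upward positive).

Take the reaction at 2 as the redundant and release it; the primary structure is a cantilever fixed at 1.
Free-end deflection of the primary structure under the applied loading (downward +):
  point load 72.2 at a = 3.75: Pa²(3L − a)/(6EI) = 1904/EI
  UDL 35.1: wL⁴/(8EI) = 2742/EI
  triangular load, peak 30.2 at the fixed end: w₀L⁴/(30EI) = 629.2/EI
  δ_0 = 5275/EI
Flexibility coefficient — unit upward force at 2: δ_{22} = L³/(3EI) = 41.67/EI.
Compatibility at 2: δ_0 − R_2·δ_{22} = 0, so R_2 = 5275/41.67 = 126.6 kN.

R_2 = 126.6 kN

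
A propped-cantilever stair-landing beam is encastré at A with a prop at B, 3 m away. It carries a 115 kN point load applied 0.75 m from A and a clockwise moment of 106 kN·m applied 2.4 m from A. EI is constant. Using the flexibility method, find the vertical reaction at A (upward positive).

R_A = 54.24 kN

Release the roller at B. Primary structure: cantilever fixed at A.
Primary-structure tip deflection at B by superposition:
  point load 115 at a = 0.75: Pa²(3L − a)/(6EI) = 88.95/EI
  clockwise couple 106 at a = 2.4: M₀a(2L − a)/(2EI) = 457.9/EI
  δ_0 = 546.9/EI
Tip deflection under a unit load at B: L³/(3EI) = 9/EI.
Compatibility at B: δ_0 − R_B·δ_{BB} = 0, so R_B = 546.9/9 = 60.76 kN.
Vertical equilibrium: R_A = ΣP − R_B = 115 − 60.76 = 54.24 kN.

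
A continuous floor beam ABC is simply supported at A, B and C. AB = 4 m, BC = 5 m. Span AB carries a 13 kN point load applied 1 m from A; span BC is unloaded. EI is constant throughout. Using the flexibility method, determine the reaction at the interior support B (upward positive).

Take M_B as the redundant. Released structure: two simple spans AB and BC with a hinge at B.
End slopes at the hinge B, treating each span as simply supported:
  span AB: point load 13 at a = 1: Pab(L + a)/(6LEI) = 8.125/EI
  relative rotation θ_0 = (8.125 + 0)/EI = 8.125/EI
A unit hogging moment at B produces rotation L₁/(3EI) + L₂/(3EI) = 3/EI.
Slope continuity at B: θ_0 = M_B·3/EI, so M_B = 8.125/3 = 2.708 kN·m (hogging).
Span AB, ΣM about A with M_B applied at B: R_B^{AB}·4 = 13 + 2.708, so R_B^{AB} = 3.927 kN and R_A = 13 − 3.927 = 9.073 kN.
Span BC, ΣM about C: R_B^{BC}·5 = 0 + 2.708, so R_B^{BC} = 0.5417 kN and R_C = 0 − 0.5417 = -0.5417 kN.
R_B = 3.927 + 0.5417 = 4.469 kN.

R_B = 4.469 kN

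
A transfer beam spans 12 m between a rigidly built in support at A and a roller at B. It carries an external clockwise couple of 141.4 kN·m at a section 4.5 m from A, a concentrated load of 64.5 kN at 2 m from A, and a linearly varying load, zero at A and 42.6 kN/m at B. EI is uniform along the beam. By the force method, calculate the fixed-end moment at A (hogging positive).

M_A = 468.5 kN·m

Remove the prop at B; the released (primary) structure is a cantilever built in at A.
Free-end deflection of the primary structure under the applied loading (downward +):
  clockwise couple 141.4 at a = 4.5: M₀a(2L − a)/(2EI) = 6204/EI
  point load 64.5 at a = 2: Pa²(3L − a)/(6EI) = 1462/EI
  triangular load, peak 42.6 at the free end: 11w₀L⁴/(120EI) = 80974/EI
  δ_0 = 88640/EI
Flexibility coefficient — unit upward force at B: δ_{BB} = L³/(3EI) = 576/EI.
The prop prevents deflection at B: R_B = δ_0/δ_{BB} = 88640/576 = 153.9 kN.
Moment equilibrium about A: M_A = Σ(load moments about A) − R_B·L = 2315 − 153.9×12 = 468.5 kN·m.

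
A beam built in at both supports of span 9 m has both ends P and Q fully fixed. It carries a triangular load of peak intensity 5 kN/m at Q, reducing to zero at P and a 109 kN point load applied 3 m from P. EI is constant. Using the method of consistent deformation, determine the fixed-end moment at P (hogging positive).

Take the two fixed-end moments M_P, M_Q as redundants; the released structure is the simple span PQ.
End rotations of the released simple span under the applied load (×1/EI):
  at P: triangular load, peak 5: 7w₀L³/(360EI) = 70.88/EI
  at Q: triangular load, peak 5: w₀L³/(45EI) = 81/EI
  at P: point load 109 at a = 3: Pab(L + b)/(6LEI) = 545/EI
  at Q: point load 109 at a = 3: Pab(L + a)/(6LEI) = 436/EI
  θ_P0 = 615.9/EI,  θ_Q0 = 517/EI
Flexibility coefficients: a unit moment at one end gives L/(3EI) there and L/(6EI) at the far end, so f₁₁ = f₂₂ = 3/EI and f₁₂ = f₂₁ = 1.5/EI.
Compatibility — zero rotation at each built-in end:
  3 M_P + 1.5 M_Q = 615.9
  1.5 M_P + 3 M_Q = 517
Solving the pair gives M_P = 158.8 kN·m and M_Q = 92.92 kN·m (hogging).

M_P = 158.8 kN·m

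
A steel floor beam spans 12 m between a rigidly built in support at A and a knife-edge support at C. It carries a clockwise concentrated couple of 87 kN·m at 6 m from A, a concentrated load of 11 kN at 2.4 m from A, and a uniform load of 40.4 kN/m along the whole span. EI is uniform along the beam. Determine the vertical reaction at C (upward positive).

Release the roller at C. Primary structure: cantilever fixed at A.
Downward deflection at the released point C due to the loads:
  clockwise couple 87 at a = 6: M₀a(2L − a)/(2EI) = 4698/EI
  point load 11 at a = 2.4: Pa²(3L − a)/(6EI) = 354.8/EI
  UDL 40.4: wL⁴/(8EI) = 104717/EI
  δ_0 = 109770/EI
Tip deflection under a unit load at C: L³/(3EI) = 576/EI.
The prop prevents deflection at C: R_C = δ_0/δ_{CC} = 109770/576 = 190.6 kN.

R_C = 190.6 kN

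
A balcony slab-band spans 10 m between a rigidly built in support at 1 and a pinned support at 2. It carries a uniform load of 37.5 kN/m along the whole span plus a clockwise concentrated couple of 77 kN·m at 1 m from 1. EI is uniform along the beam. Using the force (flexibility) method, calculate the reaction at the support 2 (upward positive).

Release the roller at 2. Primary structure: cantilever fixed at 1.
Deflection at 2 on the released cantilever, summing each load's contribution:
  UDL 37.5: wL⁴/(8EI) = 46875/EI
  clockwise couple 77 at a = 1: M₀a(2L − a)/(2EI) = 731.5/EI
  δ_0 = 47606/EI
Flexibility coefficient — unit upward force at 2: δ_{22} = L³/(3EI) = 333.3/EI.
Compatibility at 2: δ_0 − R_2·δ_{22} = 0, so R_2 = 47606/333.3 = 142.8 kN.

R_2 = 142.8 kN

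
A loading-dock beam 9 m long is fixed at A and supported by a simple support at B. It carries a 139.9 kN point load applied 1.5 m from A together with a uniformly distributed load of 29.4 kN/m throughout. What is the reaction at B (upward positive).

R_B = 104.7 kN

Take the reaction at B as the redundant and release it; the primary structure is a cantilever fixed at A.
Downward deflection at the released point B due to the loads:
  point load 139.9 at a = 1.5: Pa²(3L − a)/(6EI) = 1338/EI
  UDL 29.4: wL⁴/(8EI) = 24112/EI
  δ_0 = 25449/EI
Flexibility coefficient — unit upward force at B: δ_{BB} = L³/(3EI) = 243/EI.
Compatibility at B: δ_0 − R_B·δ_{BB} = 0, so R_B = 25449/243 = 104.7 kN.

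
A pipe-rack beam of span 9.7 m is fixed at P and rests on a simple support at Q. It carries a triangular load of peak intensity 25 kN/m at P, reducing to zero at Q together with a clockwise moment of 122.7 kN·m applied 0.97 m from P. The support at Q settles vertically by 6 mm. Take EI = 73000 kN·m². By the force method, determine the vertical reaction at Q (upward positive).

R_Q = 26.42 kN

Take the reaction at Q as the redundant and release it; the primary structure is a cantilever fixed at P.
Deflection at Q on the released cantilever, summing each load's contribution:
  triangular load, peak 25 at the fixed end: w₀L⁴/(30EI) = 7377/EI
  clockwise couple 122.7 at a = 0.97: M₀a(2L − a)/(2EI) = 1097/EI
  δ_0 = 8474/EI
Flexibility coefficient — unit upward force at Q: δ_{QQ} = L³/(3EI) = 304.2/EI.
With EI = 73000 kN·m²: δ_0 = 0.11608 m and δ_{QQ} = 0.004167 m/kN.
Compatibility — the beam at Q must follow the support down by 0.006 m: δ_0 − R_Q·δ_{QQ} = 0.006, so R_Q = (0.11608 − 0.006)/0.004167 = 26.42 kN.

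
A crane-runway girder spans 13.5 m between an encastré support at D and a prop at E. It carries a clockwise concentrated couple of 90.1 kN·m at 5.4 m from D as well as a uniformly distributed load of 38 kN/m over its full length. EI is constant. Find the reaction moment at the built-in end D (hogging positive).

Take the reaction at E as the redundant and release it; the primary structure is a cantilever fixed at D.
Primary-structure tip deflection at E by superposition:
  clockwise couple 90.1 at a = 5.4: M₀a(2L − a)/(2EI) = 5255/EI
  UDL 38: wL⁴/(8EI) = 157772/EI
  δ_0 = 163026/EI
Tip deflection under a unit load at E: L³/(3EI) = 820.1/EI.
Compatibility at E: δ_0 − R_E·δ_{EE} = 0, so R_E = 163026/820.1 = 198.8 kN.
Moment equilibrium about D: M_D = Σ(load moments about D) − R_E·L = 3553 − 198.8×13.5 = 869.3 kN·m.

M_D = 869.3 kN·m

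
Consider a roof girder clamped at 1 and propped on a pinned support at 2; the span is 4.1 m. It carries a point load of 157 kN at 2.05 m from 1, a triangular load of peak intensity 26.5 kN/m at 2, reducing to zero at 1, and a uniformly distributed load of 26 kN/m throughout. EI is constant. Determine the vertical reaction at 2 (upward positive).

Choose R_2 as the redundant. The primary structure is the cantilever fixed at 1.
Primary-structure tip deflection at 2 by superposition:
  point load 157 at a = 2.05: Pa²(3L − a)/(6EI) = 1127/EI
  triangular load, peak 26.5 at the free end: 11w₀L⁴/(120EI) = 686.4/EI
  UDL 26: wL⁴/(8EI) = 918.4/EI
  δ_0 = 2732/EI
Tip deflection under a unit load at 2: L³/(3EI) = 22.97/EI.
Compatibility at 2: δ_0 − R_2·δ_{22} = 0, so R_2 = 2732/22.97 = 118.9 kN.

R_2 = 118.9 kN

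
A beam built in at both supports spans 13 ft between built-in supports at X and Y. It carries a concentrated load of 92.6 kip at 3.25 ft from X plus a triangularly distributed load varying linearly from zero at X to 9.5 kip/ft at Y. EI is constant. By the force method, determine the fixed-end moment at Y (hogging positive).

M_Y = 136.7 kip·ft

Take the two fixed-end moments M_X, M_Y as redundants; the released structure is the simple span XY.
End rotations of the released simple span under the applied load (×1/EI):
  at X: point load 92.6 at a = 3.25: Pab(L + b)/(6LEI) = 855.8/EI
  at Y: point load 92.6 at a = 3.25: Pab(L + a)/(6LEI) = 611.3/EI
  at X: triangular load, peak 9.5: 7w₀L³/(360EI) = 405.8/EI
  at Y: triangular load, peak 9.5: w₀L³/(45EI) = 463.8/EI
  θ_X0 = 1262/EI,  θ_Y0 = 1075/EI
Flexibility coefficients: a unit moment at one end gives L/(3EI) there and L/(6EI) at the far end, so f₁₁ = f₂₂ = 4.333/EI and f₁₂ = f₂₁ = 2.167/EI.
Compatibility — zero rotation at each built-in end:
  4.333 M_X + 2.167 M_Y = 1262
  2.167 M_X + 4.333 M_Y = 1075
Solving the pair gives M_X = 222.8 kip·ft and M_Y = 136.7 kip·ft (hogging).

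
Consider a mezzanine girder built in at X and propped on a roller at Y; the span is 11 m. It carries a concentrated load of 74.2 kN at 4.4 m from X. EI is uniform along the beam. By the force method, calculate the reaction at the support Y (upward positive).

Remove the prop at Y; the released (primary) structure is a cantilever built in at X.
Free-end deflection of the primary structure under the applied loading (downward +):
  point load 74.2 at a = 4.4: Pa²(3L − a)/(6EI) = 6847/EI
Tip deflection under a unit load at Y: L³/(3EI) = 443.7/EI.
Compatibility at Y: δ_0 − R_Y·δ_{YY} = 0, so R_Y = 6847/443.7 = 15.43 kN.

R_Y = 15.43 kN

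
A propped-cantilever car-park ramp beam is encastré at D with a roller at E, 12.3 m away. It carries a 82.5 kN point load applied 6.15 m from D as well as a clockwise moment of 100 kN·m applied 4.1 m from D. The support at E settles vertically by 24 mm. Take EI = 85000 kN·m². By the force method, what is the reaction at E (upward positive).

R_E = 29.27 kN

Choose R_E as the redundant. The primary structure is the cantilever fixed at D.
Primary-structure tip deflection at E by superposition:
  point load 82.5 at a = 6.15: Pa²(3L − a)/(6EI) = 15992/EI
  clockwise couple 100 at a = 4.1: M₀a(2L − a)/(2EI) = 4202/EI
  δ_0 = 20194/EI
Tip deflection under a unit load at E: L³/(3EI) = 620.3/EI.
With EI = 85000 kN·m²: δ_0 = 0.23758 m and δ_{EE} = 0.007298 m/kN.
Compatibility — the beam at E must follow the support down by 0.024 m: δ_0 − R_E·δ_{EE} = 0.024, so R_E = (0.23758 − 0.024)/0.007298 = 29.27 kN.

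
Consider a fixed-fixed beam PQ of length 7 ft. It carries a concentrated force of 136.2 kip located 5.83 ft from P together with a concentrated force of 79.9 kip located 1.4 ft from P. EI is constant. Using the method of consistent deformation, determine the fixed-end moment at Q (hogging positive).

M_Q = 128.4 kip·ft

Take the two fixed-end moments M_P, M_Q as redundants; the released structure is the simple span PQ.
Simple-span end rotations at P and Q under the given loads:
  at P: point load 136.2 at a = 5.83: Pab(L + b)/(6LEI) = 180.7/EI
  at Q: point load 136.2 at a = 5.83: Pab(L + a)/(6LEI) = 283.8/EI
  at P: point load 79.9 at a = 1.4: Pab(L + b)/(6LEI) = 187.9/EI
  at Q: point load 79.9 at a = 1.4: Pab(L + a)/(6LEI) = 125.3/EI
  θ_P0 = 368.6/EI,  θ_Q0 = 409.1/EI
Flexibility coefficients: a unit moment at one end gives L/(3EI) there and L/(6EI) at the far end, so f₁₁ = f₂₂ = 2.333/EI and f₁₂ = f₂₁ = 1.167/EI.
Compatibility — zero rotation at each built-in end:
  2.333 M_P + 1.167 M_Q = 368.6
  1.167 M_P + 2.333 M_Q = 409.1
Solving the pair gives M_P = 93.77 kip·ft and M_Q = 128.4 kip·ft (hogging).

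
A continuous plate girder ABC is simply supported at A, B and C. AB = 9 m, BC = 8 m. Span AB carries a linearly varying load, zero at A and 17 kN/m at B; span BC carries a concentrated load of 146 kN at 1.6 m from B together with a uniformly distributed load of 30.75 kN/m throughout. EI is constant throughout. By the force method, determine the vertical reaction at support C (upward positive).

Release continuity at B by inserting a hinge; the redundant is the internal moment M_B. The primary structure is two simply-supported spans AB and BC.
End slopes at the hinge B, treating each span as simply supported:
  span AB: triangular load, peak 17: w₀L³/(45EI) = 275.4/EI
  span BC: point load 146 at a = 1.6: Pab(L + b)/(6LEI) = 448.5/EI
  span BC: UDL 30.75: wL³/(24EI) = 656/EI
  relative rotation θ_0 = (275.4 + 1105)/EI = 1380/EI
A unit hogging moment at B produces rotation L₁/(3EI) + L₂/(3EI) = 5.667/EI.
Compatibility: M_B·(L₁+L₂)/(3EI) = θ_0, giving M_B = 243.5 kN·m (hogging).
Span BC, ΣM about C: R_B^{BC}·8 = 1918 + 243.5, so R_B^{BC} = 270.2 kN and R_C = 392 − 270.2 = 121.8 kN.

R_C = 121.8 kN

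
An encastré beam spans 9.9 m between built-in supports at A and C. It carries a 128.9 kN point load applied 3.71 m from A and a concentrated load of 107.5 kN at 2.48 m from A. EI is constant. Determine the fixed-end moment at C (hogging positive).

Take the two fixed-end moments M_A, M_C as redundants; the released structure is the simple span AC.
End rotations of the released simple span under the applied load (×1/EI):
  at A: point load 128.9 at a = 3.71: Pab(L + b)/(6LEI) = 801.8/EI
  at C: point load 128.9 at a = 3.71: Pab(L + a)/(6LEI) = 678.2/EI
  at A: point load 107.5 at a = 2.48: Pab(L + b)/(6LEI) = 576.8/EI
  at C: point load 107.5 at a = 2.48: Pab(L + a)/(6LEI) = 412.3/EI
  θ_A0 = 1379/EI,  θ_C0 = 1091/EI
Flexibility coefficients: a unit moment at one end gives L/(3EI) there and L/(6EI) at the far end, so f₁₁ = f₂₂ = 3.3/EI and f₁₂ = f₂₁ = 1.65/EI.
Compatibility — zero rotation at each built-in end:
  3.3 M_A + 1.65 M_C = 1379
  1.65 M_A + 3.3 M_C = 1091
Solving the pair gives M_A = 336.7 kN·m and M_C = 162.1 kN·m (hogging).

M_C = 162.1 kN·m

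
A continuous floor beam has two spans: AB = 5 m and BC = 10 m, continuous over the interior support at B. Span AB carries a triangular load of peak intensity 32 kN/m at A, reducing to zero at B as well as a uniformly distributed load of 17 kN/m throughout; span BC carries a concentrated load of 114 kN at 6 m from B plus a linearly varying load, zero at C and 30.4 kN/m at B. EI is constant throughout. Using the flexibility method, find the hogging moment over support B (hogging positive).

Insert a hinge at B; M_B is the redundant, and each span becomes simply supported.
End slopes at the hinge B, treating each span as simply supported:
  span AB: triangular load, peak 32: 7w₀L³/(360EI) = 77.78/EI
  span AB: UDL 17: wL³/(24EI) = 88.54/EI
  span BC: point load 114 at a = 6: Pab(L + b)/(6LEI) = 638.4/EI
  span BC: triangular load, peak 30.4: w₀L³/(45EI) = 675.6/EI
  relative rotation θ_0 = (166.3 + 1314)/EI = 1480/EI
A unit hogging moment at B produces rotation L₁/(3EI) + L₂/(3EI) = 5/EI.
Compatibility: M_B·(L₁+L₂)/(3EI) = θ_0, giving M_B = 296.1 kN·m (hogging).

M_B = 296.1 kN·m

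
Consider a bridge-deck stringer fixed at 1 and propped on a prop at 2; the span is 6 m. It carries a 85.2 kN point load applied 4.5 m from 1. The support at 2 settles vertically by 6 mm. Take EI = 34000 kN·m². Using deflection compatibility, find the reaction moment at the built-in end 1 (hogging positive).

Release the roller at 2. Primary structure: cantilever fixed at 1.
Free-end deflection of the primary structure under the applied loading (downward +):
  point load 85.2 at a = 4.5: Pa²(3L − a)/(6EI) = 3882/EI
Tip deflection under a unit load at 2: L³/(3EI) = 72/EI.
With EI = 34000 kN·m²: δ_0 = 0.11417 m and δ_{22} = 0.002118 m/kN.
Compatibility — the beam at 2 must follow the support down by 0.006 m: δ_0 − R_2·δ_{22} = 0.006, so R_2 = (0.11417 − 0.006)/0.002118 = 51.08 kN.
Moment equilibrium about 1: M_1 = Σ(load moments about 1) − R_2·L = 383.4 − 51.08×6 = 76.91 kN·m.

M_1 = 76.91 kN·m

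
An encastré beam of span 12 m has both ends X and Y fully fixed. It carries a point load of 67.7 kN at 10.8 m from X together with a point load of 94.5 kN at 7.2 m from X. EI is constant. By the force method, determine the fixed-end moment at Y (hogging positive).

Release both end moments; the primary structure is a simply-supported span XY with redundants M_X and M_Y.
End rotations of the released simple span under the applied load (×1/EI):
  at X: point load 67.7 at a = 10.8: Pab(L + b)/(6LEI) = 160.9/EI
  at Y: point load 67.7 at a = 10.8: Pab(L + a)/(6LEI) = 277.8/EI
  at X: point load 94.5 at a = 7.2: Pab(L + b)/(6LEI) = 762/EI
  at Y: point load 94.5 at a = 7.2: Pab(L + a)/(6LEI) = 870.9/EI
  θ_X0 = 922.9/EI,  θ_Y0 = 1149/EI
Flexibility coefficients: a unit moment at one end gives L/(3EI) there and L/(6EI) at the far end, so f₁₁ = f₂₂ = 4/EI and f₁₂ = f₂₁ = 2/EI.
Compatibility — zero rotation at each built-in end:
  4 M_X + 2 M_Y = 922.9
  2 M_X + 4 M_Y = 1149
Solving the pair gives M_X = 116.2 kN·m and M_Y = 229.1 kN·m (hogging).

M_Y = 229.1 kN·m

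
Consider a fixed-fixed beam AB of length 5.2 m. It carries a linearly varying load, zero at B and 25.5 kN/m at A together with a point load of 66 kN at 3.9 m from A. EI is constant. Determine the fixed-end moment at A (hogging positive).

Release both end moments; the primary structure is a simply-supported span AB with redundants M_A and M_B.
On the primary (simply-supported) span, the end slopes from the loading are:
  at A: triangular load, peak 25.5: w₀L³/(45EI) = 79.68/EI
  at B: triangular load, peak 25.5: 7w₀L³/(360EI) = 69.72/EI
  at A: point load 66 at a = 3.9: Pab(L + b)/(6LEI) = 69.71/EI
  at B: point load 66 at a = 3.9: Pab(L + a)/(6LEI) = 97.6/EI
  θ_A0 = 149.4/EI,  θ_B0 = 167.3/EI
Flexibility coefficients: a unit moment at one end gives L/(3EI) there and L/(6EI) at the far end, so f₁₁ = f₂₂ = 1.733/EI and f₁₂ = f₂₁ = 0.8667/EI.
Compatibility — zero rotation at each built-in end:
  1.733 M_A + 0.8667 M_B = 149.4
  0.8667 M_A + 1.733 M_B = 167.3
Solving the pair gives M_A = 50.56 kN·m and M_B = 71.25 kN·m (hogging).

M_A = 50.56 kN·m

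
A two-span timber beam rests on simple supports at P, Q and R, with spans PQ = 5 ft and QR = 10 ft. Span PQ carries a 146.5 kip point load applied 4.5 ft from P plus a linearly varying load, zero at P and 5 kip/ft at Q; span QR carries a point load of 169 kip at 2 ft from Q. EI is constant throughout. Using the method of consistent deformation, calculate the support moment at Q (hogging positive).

M_Q = 185.9 kip·ft

Take M_Q as the redundant. Released structure: two simple spans PQ and QR with a hinge at Q.
Rotations at Q on the released spans (each span's end-slope, ×1/EI):
  span PQ: point load 146.5 at a = 4.5: Pab(L + a)/(6LEI) = 104.4/EI
  span PQ: triangular load, peak 5: w₀L³/(45EI) = 13.89/EI
  span QR: point load 169 at a = 2: Pab(L + b)/(6LEI) = 811.2/EI
  relative rotation θ_0 = (118.3 + 811.2)/EI = 929.5/EI
A unit hogging moment at Q produces rotation L₁/(3EI) + L₂/(3EI) = 5/EI.
Slope continuity at Q: θ_0 = M_Q·5/EI, so M_Q = 929.5/5 = 185.9 kip·ft (hogging).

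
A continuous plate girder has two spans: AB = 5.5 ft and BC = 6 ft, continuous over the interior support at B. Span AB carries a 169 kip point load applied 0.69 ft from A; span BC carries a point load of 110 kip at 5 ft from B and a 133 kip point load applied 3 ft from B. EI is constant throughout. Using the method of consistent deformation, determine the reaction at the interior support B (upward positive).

Insert a hinge at B; M_B is the redundant, and each span becomes simply supported.
Rotations at B on the released spans (each span's end-slope, ×1/EI):
  span AB: point load 169 at a = 0.69: Pab(L + a)/(6LEI) = 105.2/EI
  span BC: point load 110 at a = 5: Pab(L + b)/(6LEI) = 106.9/EI
  span BC: point load 133 at a = 3: Pab(L + b)/(6LEI) = 299.2/EI
  relative rotation θ_0 = (105.2 + 406.2)/EI = 511.4/EI
A unit hogging moment at B produces rotation L₁/(3EI) + L₂/(3EI) = 3.833/EI.
Slope continuity at B: θ_0 = M_B·3.833/EI, so M_B = 511.4/3.833 = 133.4 kip·ft (hogging).
Span AB, ΣM about A with M_B applied at B: R_B^{AB}·5.5 = 116.6 + 133.4, so R_B^{AB} = 45.46 kip and R_A = 169 − 45.46 = 123.5 kip.
Span BC, ΣM about C: R_B^{BC}·6 = 509 + 133.4, so R_B^{BC} = 107.1 kip and R_C = 243 − 107.1 = 135.9 kip.
R_B = 45.46 + 107.1 = 152.5 kip.

R_B = 152.5 kip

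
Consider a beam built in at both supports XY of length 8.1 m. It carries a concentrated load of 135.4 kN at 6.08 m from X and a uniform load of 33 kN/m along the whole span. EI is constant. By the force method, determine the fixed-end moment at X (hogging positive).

Release both end moments; the primary structure is a simply-supported span XY with redundants M_X and M_Y.
On the primary (simply-supported) span, the end slopes from the loading are:
  at X: point load 135.4 at a = 6.08: Pab(L + b)/(6LEI) = 346.3/EI
  at Y: point load 135.4 at a = 6.08: Pab(L + a)/(6LEI) = 485.2/EI
  at X: UDL 33: wL³/(24EI) = 730.7/EI
  at Y: UDL 33: wL³/(24EI) = 730.7/EI
  θ_X0 = 1077/EI,  θ_Y0 = 1216/EI
Flexibility coefficients: a unit moment at one end gives L/(3EI) there and L/(6EI) at the far end, so f₁₁ = f₂₂ = 2.7/EI and f₁₂ = f₂₁ = 1.35/EI.
Compatibility — zero rotation at each built-in end:
  2.7 M_X + 1.35 M_Y = 1077
  1.35 M_X + 2.7 M_Y = 1216
Solving the pair gives M_X = 231.6 kN·m and M_Y = 334.5 kN·m (hogging).

M_X = 231.6 kN·m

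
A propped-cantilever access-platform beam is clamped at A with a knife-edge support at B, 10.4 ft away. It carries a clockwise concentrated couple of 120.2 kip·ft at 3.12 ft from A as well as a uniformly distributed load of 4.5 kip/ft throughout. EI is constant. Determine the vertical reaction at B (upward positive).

Remove the prop at B; the released (primary) structure is a cantilever built in at A.
Downward deflection at the released point B due to the loads:
  clockwise couple 120.2 at a = 3.12: M₀a(2L − a)/(2EI) = 3315/EI
  UDL 4.5: wL⁴/(8EI) = 6580/EI
  δ_0 = 9896/EI
Tip deflection under a unit load at B: L³/(3EI) = 375/EI.
Compatibility at B: δ_0 − R_B·δ_{BB} = 0, so R_B = 9896/375 = 26.39 kip.

R_B = 26.39 kip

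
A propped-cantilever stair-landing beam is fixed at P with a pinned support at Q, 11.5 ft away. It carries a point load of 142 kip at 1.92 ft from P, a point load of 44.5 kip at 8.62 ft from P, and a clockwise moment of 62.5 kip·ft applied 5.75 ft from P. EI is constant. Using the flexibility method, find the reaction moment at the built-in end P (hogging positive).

M_P = 260.4 kip·ft

Release the roller at Q. Primary structure: cantilever fixed at P.
Deflection at Q on the released cantilever, summing each load's contribution:
  point load 142 at a = 1.92: Pa²(3L − a)/(6EI) = 2842/EI
  point load 44.5 at a = 8.62: Pa²(3L − a)/(6EI) = 14262/EI
  clockwise couple 62.5 at a = 5.75: M₀a(2L − a)/(2EI) = 3100/EI
  δ_0 = 20204/EI
Tip deflection under a unit load at Q: L³/(3EI) = 507/EI.
The prop prevents deflection at Q: R_Q = δ_0/δ_{QQ} = 20204/507 = 39.85 kip.
Moment equilibrium about P: M_P = Σ(load moments about P) − R_Q·L = 718.7 − 39.85×11.5 = 260.4 kip·ft.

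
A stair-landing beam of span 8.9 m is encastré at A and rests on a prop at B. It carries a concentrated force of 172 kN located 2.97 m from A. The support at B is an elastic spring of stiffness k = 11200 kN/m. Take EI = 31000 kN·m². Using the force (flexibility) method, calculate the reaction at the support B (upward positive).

Remove the prop at B; the released (primary) structure is a cantilever built in at A.
Primary-structure tip deflection at B by superposition:
  point load 172 at a = 2.97: Pa²(3L − a)/(6EI) = 6001/EI
Tip deflection under a unit load at B: L³/(3EI) = 235/EI.
With EI = 31000 kN·m²: δ_0 = 0.19356 m and δ_{BB} = 0.00758 m/kN.
Compatibility — the spring shortens by R_B/k under the reaction it provides: δ_0 − R_B·δ_{BB} = R_B/k. With 1/k = 0.000089 m/kN, R_B = δ_0 / (δ_{BB} + 1/k) = 0.19356 / (0.00758 + 0.000089) = 25.24 kN.

R_B = 25.24 kN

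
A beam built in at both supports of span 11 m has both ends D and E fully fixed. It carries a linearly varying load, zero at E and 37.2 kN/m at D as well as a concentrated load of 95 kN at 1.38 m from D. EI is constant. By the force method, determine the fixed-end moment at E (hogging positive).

Take the two fixed-end moments M_D, M_E as redundants; the released structure is the simple span DE.
End rotations of the released simple span under the applied load (×1/EI):
  at D: triangular load, peak 37.2: w₀L³/(45EI) = 1100/EI
  at E: triangular load, peak 37.2: 7w₀L³/(360EI) = 962.8/EI
  at D: point load 95 at a = 1.38: Pab(L + b)/(6LEI) = 394/EI
  at E: point load 95 at a = 1.38: Pab(L + a)/(6LEI) = 236.6/EI
  θ_D0 = 1494/EI,  θ_E0 = 1199/EI
Flexibility coefficients: a unit moment at one end gives L/(3EI) there and L/(6EI) at the far end, so f₁₁ = f₂₂ = 3.667/EI and f₁₂ = f₂₁ = 1.833/EI.
Compatibility — zero rotation at each built-in end:
  3.667 M_D + 1.833 M_E = 1494
  1.833 M_D + 3.667 M_E = 1199
Solving the pair gives M_D = 325.3 kN·m and M_E = 164.4 kN·m (hogging).

M_E = 164.4 kN·m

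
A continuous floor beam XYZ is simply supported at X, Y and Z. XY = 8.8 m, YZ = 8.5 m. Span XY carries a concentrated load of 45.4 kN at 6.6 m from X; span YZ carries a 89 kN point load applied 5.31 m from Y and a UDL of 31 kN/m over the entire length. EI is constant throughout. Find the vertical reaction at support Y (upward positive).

Take M_Y as the redundant. Released structure: two simple spans XY and YZ with a hinge at Y.
End slopes at the hinge Y, treating each span as simply supported:
  span XY: point load 45.4 at a = 6.6: Pab(L + a)/(6LEI) = 192.3/EI
  span YZ: point load 89 at a = 5.31: Pab(L + b)/(6LEI) = 345.6/EI
  span YZ: UDL 31: wL³/(24EI) = 793.2/EI
  relative rotation θ_0 = (192.3 + 1139)/EI = 1331/EI
A unit hogging moment at Y produces rotation L₁/(3EI) + L₂/(3EI) = 5.767/EI.
Slope continuity at Y: θ_0 = M_Y·5.767/EI, so M_Y = 1331/5.767 = 230.8 kN·m (hogging).
Span XY, ΣM about X with M_Y applied at Y: R_Y^{XY}·8.8 = 299.6 + 230.8, so R_Y^{XY} = 60.28 kN and R_X = 45.4 − 60.28 = -14.88 kN.
Span YZ, ΣM about Z: R_Y^{YZ}·8.5 = 1404 + 230.8, so R_Y^{YZ} = 192.3 kN and R_Z = 352.5 − 192.3 = 160.2 kN.
R_Y = 60.28 + 192.3 = 252.6 kN.

R_Y = 252.6 kN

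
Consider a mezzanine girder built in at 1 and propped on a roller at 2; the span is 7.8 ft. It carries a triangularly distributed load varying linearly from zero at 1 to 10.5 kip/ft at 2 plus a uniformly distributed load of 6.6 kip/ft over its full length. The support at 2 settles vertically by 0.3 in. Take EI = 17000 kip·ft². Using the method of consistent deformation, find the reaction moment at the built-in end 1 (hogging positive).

Take the reaction at 2 as the redundant and release it; the primary structure is a cantilever fixed at 1.
Downward deflection at the released point 2 due to the loads:
  triangular load, peak 10.5 at the free end: 11w₀L⁴/(120EI) = 3563/EI
  UDL 6.6: wL⁴/(8EI) = 3054/EI
  δ_0 = 6616/EI
Tip deflection under a unit load at 2: L³/(3EI) = 158.2/EI.
With EI = 17000 kip·ft²: δ_0 = 0.3892 ft and δ_{22} = 0.009305 ft/kip.
Compatibility — the beam at 2 must follow the support down by 0.025 ft: δ_0 − R_2·δ_{22} = 0.025, so R_2 = (0.3892 − 0.025)/0.009305 = 39.14 kip.
Moment equilibrium about 1: M_1 = Σ(load moments about 1) − R_2·L = 413.7 − 39.14×7.8 = 108.4 kip·ft.

M_1 = 108.4 kip·ft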